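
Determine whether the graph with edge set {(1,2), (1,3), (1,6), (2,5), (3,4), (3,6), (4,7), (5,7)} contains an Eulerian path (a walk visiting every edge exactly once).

Step 1: Find the degree of each vertex:
  deg(1) = 3
  deg(2) = 2
  deg(3) = 3
  deg(4) = 2
  deg(5) = 2
  deg(6) = 2
  deg(7) = 2

Step 2: Count vertices with odd degree:
  Odd-degree vertices: 1, 3 (2 total)

Step 3: Apply Euler's theorem:
  - Eulerian circuit exists iff graph is connected and all vertices have even degree
  - Eulerian path exists iff graph is connected and has 0 or 2 odd-degree vertices

Graph is connected with exactly 2 odd-degree vertices (1, 3).
Eulerian path exists (starting and ending at the odd-degree vertices), but no Eulerian circuit.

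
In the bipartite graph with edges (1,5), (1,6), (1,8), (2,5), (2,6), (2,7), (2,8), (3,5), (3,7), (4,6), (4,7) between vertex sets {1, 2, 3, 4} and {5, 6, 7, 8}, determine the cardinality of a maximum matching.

Step 1: List the neighbors of each left vertex:
  1: 5, 6, 8
  2: 5, 6, 7, 8
  3: 5, 7
  4: 6, 7

Step 2: Greedily match left vertices, then look for augmenting paths:
  Match 1 -- 5
  Match 2 -- 8
  Match 3 -- 7
  Match 4 -- 6
  No augmenting path remains.

Step 3: Verify this is maximum:
  Matching size 4 = min(|L|, |R|) = min(4, 4), which is an upper bound, so this matching is maximum.

Maximum matching: {(1,5), (2,8), (3,7), (4,6)}
Size: 4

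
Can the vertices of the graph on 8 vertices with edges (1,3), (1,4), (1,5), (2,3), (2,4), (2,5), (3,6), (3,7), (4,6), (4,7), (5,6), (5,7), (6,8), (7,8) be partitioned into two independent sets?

Step 1: Attempt 2-coloring using BFS:
  Start at vertex 1, assign color 0
  Color vertex 3 with color 1 (neighbor of 1)
  Color vertex 4 with color 1 (neighbor of 1)
  Color vertex 5 with color 1 (neighbor of 1)
  Color vertex 2 with color 0 (neighbor of 3)
  Color vertex 6 with color 0 (neighbor of 3)
  Color vertex 7 with color 0 (neighbor of 3)
  Color vertex 8 with color 1 (neighbor of 6)

Step 2: 2-coloring succeeded. No conflicts found.
  Set A (color 0): {1, 2, 6, 7}
  Set B (color 1): {3, 4, 5, 8}

The graph is bipartite with partition {1, 2, 6, 7}, {3, 4, 5, 8}.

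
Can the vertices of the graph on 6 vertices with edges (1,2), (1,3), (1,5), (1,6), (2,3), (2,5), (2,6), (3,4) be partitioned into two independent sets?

Step 1: Attempt 2-coloring using BFS:
  Start at vertex 1, assign color 0
  Color vertex 2 with color 1 (neighbor of 1)
  Color vertex 3 with color 1 (neighbor of 1)
  Color vertex 5 with color 1 (neighbor of 1)
  Color vertex 6 with color 1 (neighbor of 1)

Step 2: Conflict found! Vertices 2 and 3 are adjacent but have the same color.
This means the graph contains an odd cycle.

The graph is NOT bipartite.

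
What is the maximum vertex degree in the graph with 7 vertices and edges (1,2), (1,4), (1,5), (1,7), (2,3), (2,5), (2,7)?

Step 1: Count edges incident to each vertex:
  deg(1) = 4 (neighbors: 2, 4, 5, 7)
  deg(2) = 4 (neighbors: 1, 3, 5, 7)
  deg(3) = 1 (neighbors: 2)
  deg(4) = 1 (neighbors: 1)
  deg(5) = 2 (neighbors: 1, 2)
  deg(6) = 0 (neighbors: none)
  deg(7) = 2 (neighbors: 1, 2)

Step 2: Find maximum:
  max(4, 4, 1, 1, 2, 0, 2) = 4 (vertex 1)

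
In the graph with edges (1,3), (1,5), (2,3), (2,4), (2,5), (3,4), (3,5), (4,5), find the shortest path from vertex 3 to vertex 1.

Step 1: Build adjacency list:
  1: 3, 5
  2: 3, 4, 5
  3: 1, 2, 4, 5
  4: 2, 3, 5
  5: 1, 2, 3, 4

Step 2: BFS from vertex 3 to find shortest path to 1:
  vertex 1 reached at distance 1

Step 3: Shortest path: 3 -> 1
Path length: 1 edge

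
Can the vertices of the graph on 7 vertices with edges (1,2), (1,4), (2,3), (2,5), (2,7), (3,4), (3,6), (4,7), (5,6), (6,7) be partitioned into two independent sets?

Step 1: Attempt 2-coloring using BFS:
  Start at vertex 1, assign color 0
  Color vertex 2 with color 1 (neighbor of 1)
  Color vertex 4 with color 1 (neighbor of 1)
  Color vertex 3 with color 0 (neighbor of 2)
  Color vertex 5 with color 0 (neighbor of 2)
  Color vertex 7 with color 0 (neighbor of 2)
  Color vertex 6 with color 1 (neighbor of 3)

Step 2: 2-coloring succeeded. No conflicts found.
  Set A (color 0): {1, 3, 5, 7}
  Set B (color 1): {2, 4, 6}

The graph is bipartite with partition {1, 3, 5, 7}, {2, 4, 6}.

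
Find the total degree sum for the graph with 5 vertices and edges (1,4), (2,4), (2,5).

Step 1: Count edges incident to each vertex:
  deg(1) = 1 (neighbors: 4)
  deg(2) = 2 (neighbors: 4, 5)
  deg(3) = 0 (neighbors: none)
  deg(4) = 2 (neighbors: 1, 2)
  deg(5) = 1 (neighbors: 2)

Step 2: Sum all degrees:
  1 + 2 + 0 + 2 + 1 = 6

Verification: sum of degrees = 2 * |E| = 2 * 3 = 6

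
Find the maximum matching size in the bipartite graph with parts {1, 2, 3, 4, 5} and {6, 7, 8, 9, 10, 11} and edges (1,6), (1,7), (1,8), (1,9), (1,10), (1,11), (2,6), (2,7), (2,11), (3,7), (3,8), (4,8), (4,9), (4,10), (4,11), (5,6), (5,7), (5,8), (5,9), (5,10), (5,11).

Step 1: List the neighbors of each left vertex:
  1: 6, 7, 8, 9, 10, 11
  2: 6, 7, 11
  3: 7, 8
  4: 8, 9, 10, 11
  5: 6, 7, 8, 9, 10, 11

Step 2: Greedily match left vertices, then look for augmenting paths:
  Match 1 -- 6
  Match 2 -- 7
  Match 3 -- 8
  Match 4 -- 9
  Match 5 -- 10
  No augmenting path remains.

Step 3: Verify this is maximum:
  Matching size 5 = min(|L|, |R|) = min(5, 6), which is an upper bound, so this matching is maximum.

Maximum matching: {(1,6), (2,7), (3,8), (4,9), (5,10)}
Size: 5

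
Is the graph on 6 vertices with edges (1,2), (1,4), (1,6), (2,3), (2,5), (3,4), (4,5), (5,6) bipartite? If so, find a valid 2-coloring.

Step 1: Attempt 2-coloring using BFS:
  Start at vertex 1, assign color 0
  Color vertex 2 with color 1 (neighbor of 1)
  Color vertex 4 with color 1 (neighbor of 1)
  Color vertex 6 with color 1 (neighbor of 1)
  Color vertex 3 with color 0 (neighbor of 2)
  Color vertex 5 with color 0 (neighbor of 2)

Step 2: 2-coloring succeeded. No conflicts found.
  Set A (color 0): {1, 3, 5}
  Set B (color 1): {2, 4, 6}

The graph is bipartite with partition {1, 3, 5}, {2, 4, 6}.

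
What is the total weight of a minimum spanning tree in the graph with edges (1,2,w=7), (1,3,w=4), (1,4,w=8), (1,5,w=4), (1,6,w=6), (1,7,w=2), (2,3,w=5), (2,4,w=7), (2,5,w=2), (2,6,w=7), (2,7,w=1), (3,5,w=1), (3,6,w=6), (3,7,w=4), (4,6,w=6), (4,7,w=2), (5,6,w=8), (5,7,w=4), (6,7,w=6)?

Apply Kruskal's algorithm (sort edges by weight, add if no cycle):

Sorted edges by weight:
  (2,7) w=1
  (3,5) w=1
  (1,7) w=2
  (2,5) w=2
  (4,7) w=2
  (1,3) w=4
  (1,5) w=4
  (3,7) w=4
  (5,7) w=4
  (2,3) w=5
  (1,6) w=6
  (3,6) w=6
  (4,6) w=6
  (6,7) w=6
  (1,2) w=7
  (2,6) w=7
  (2,4) w=7
  (1,4) w=8
  (5,6) w=8

Add edge (2,7) w=1 -- no cycle. Running total: 1
Add edge (3,5) w=1 -- no cycle. Running total: 2
Add edge (1,7) w=2 -- no cycle. Running total: 4
Add edge (2,5) w=2 -- no cycle. Running total: 6
Add edge (4,7) w=2 -- no cycle. Running total: 8
Skip edge (1,3) w=4 -- would create cycle
Skip edge (1,5) w=4 -- would create cycle
Skip edge (3,7) w=4 -- would create cycle
Skip edge (5,7) w=4 -- would create cycle
Skip edge (2,3) w=5 -- would create cycle
Add edge (1,6) w=6 -- no cycle. Running total: 14

MST edges: (2,7,w=1), (3,5,w=1), (1,7,w=2), (2,5,w=2), (4,7,w=2), (1,6,w=6)
Total MST weight: 1 + 1 + 2 + 2 + 2 + 6 = 14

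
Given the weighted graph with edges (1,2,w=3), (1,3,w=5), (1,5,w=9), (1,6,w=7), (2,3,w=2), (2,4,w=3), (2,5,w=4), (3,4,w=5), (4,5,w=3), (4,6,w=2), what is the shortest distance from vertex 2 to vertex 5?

Step 1: Build adjacency list with weights:
  1: 2(w=3), 3(w=5), 5(w=9), 6(w=7)
  2: 1(w=3), 3(w=2), 4(w=3), 5(w=4)
  3: 1(w=5), 2(w=2), 4(w=5)
  4: 2(w=3), 3(w=5), 5(w=3), 6(w=2)
  5: 1(w=9), 2(w=4), 4(w=3)
  6: 1(w=7), 4(w=2)

Step 2: Apply Dijkstra's algorithm from vertex 2:
  Visit vertex 2 (distance=0)
    Update dist[1] = 3
    Update dist[3] = 2
    Update dist[4] = 3
    Update dist[5] = 4
  Visit vertex 3 (distance=2)
  Visit vertex 1 (distance=3)
    Update dist[6] = 10
  Visit vertex 4 (distance=3)
    Update dist[6] = 5
  Visit vertex 5 (distance=4)

Step 3: Shortest path: 2 -> 5
Total weight: 4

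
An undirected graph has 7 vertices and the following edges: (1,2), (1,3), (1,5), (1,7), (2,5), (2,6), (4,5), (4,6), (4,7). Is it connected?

Step 1: Build adjacency list from edges:
  1: 2, 3, 5, 7
  2: 1, 5, 6
  3: 1
  4: 5, 6, 7
  5: 1, 2, 4
  6: 2, 4
  7: 1, 4

Step 2: Run BFS/DFS from vertex 1:
  Visited: {1, 2, 3, 5, 7, 6, 4}
  Reached 7 of 7 vertices

Step 3: All 7 vertices reached from vertex 1, so the graph is connected.
Answer: Yes, the graph is connected.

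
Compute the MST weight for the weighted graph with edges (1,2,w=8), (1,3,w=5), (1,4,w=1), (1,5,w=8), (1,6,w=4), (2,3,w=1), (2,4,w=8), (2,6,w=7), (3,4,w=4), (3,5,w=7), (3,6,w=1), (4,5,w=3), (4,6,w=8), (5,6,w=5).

Apply Kruskal's algorithm (sort edges by weight, add if no cycle):

Sorted edges by weight:
  (1,4) w=1
  (2,3) w=1
  (3,6) w=1
  (4,5) w=3
  (1,6) w=4
  (3,4) w=4
  (1,3) w=5
  (5,6) w=5
  (2,6) w=7
  (3,5) w=7
  (1,2) w=8
  (1,5) w=8
  (2,4) w=8
  (4,6) w=8

Add edge (1,4) w=1 -- no cycle. Running total: 1
Add edge (2,3) w=1 -- no cycle. Running total: 2
Add edge (3,6) w=1 -- no cycle. Running total: 3
Add edge (4,5) w=3 -- no cycle. Running total: 6
Add edge (1,6) w=4 -- no cycle. Running total: 10

MST edges: (1,4,w=1), (2,3,w=1), (3,6,w=1), (4,5,w=3), (1,6,w=4)
Total MST weight: 1 + 1 + 1 + 3 + 4 = 10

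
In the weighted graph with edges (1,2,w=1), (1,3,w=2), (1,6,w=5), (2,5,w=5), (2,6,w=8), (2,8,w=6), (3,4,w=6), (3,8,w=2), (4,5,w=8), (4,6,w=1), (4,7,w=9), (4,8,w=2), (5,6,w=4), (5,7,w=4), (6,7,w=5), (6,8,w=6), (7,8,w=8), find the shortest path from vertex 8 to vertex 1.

Step 1: Build adjacency list with weights:
  1: 2(w=1), 3(w=2), 6(w=5)
  2: 1(w=1), 5(w=5), 6(w=8), 8(w=6)
  3: 1(w=2), 4(w=6), 8(w=2)
  4: 3(w=6), 5(w=8), 6(w=1), 7(w=9), 8(w=2)
  5: 2(w=5), 4(w=8), 6(w=4), 7(w=4)
  6: 1(w=5), 2(w=8), 4(w=1), 5(w=4), 7(w=5), 8(w=6)
  7: 4(w=9), 5(w=4), 6(w=5), 8(w=8)
  8: 2(w=6), 3(w=2), 4(w=2), 6(w=6), 7(w=8)

Step 2: Apply Dijkstra's algorithm from vertex 8:
  Visit vertex 8 (distance=0)
    Update dist[2] = 6
    Update dist[3] = 2
    Update dist[4] = 2
    Update dist[6] = 6
    Update dist[7] = 8
  Visit vertex 3 (distance=2)
    Update dist[1] = 4
  Visit vertex 4 (distance=2)
    Update dist[5] = 10
    Update dist[6] = 3
  Visit vertex 6 (distance=3)
    Update dist[5] = 7
  Visit vertex 1 (distance=4)
    Update dist[2] = 5

Step 3: Shortest path: 8 -> 3 -> 1
Total weight: 2 + 2 = 4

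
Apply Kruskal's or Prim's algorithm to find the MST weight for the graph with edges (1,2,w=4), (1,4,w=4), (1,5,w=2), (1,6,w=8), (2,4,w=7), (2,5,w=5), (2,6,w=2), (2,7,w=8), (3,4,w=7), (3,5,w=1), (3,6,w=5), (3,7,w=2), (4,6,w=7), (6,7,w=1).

Apply Kruskal's algorithm (sort edges by weight, add if no cycle):

Sorted edges by weight:
  (3,5) w=1
  (6,7) w=1
  (1,5) w=2
  (2,6) w=2
  (3,7) w=2
  (1,4) w=4
  (1,2) w=4
  (2,5) w=5
  (3,6) w=5
  (2,4) w=7
  (3,4) w=7
  (4,6) w=7
  (1,6) w=8
  (2,7) w=8

Add edge (3,5) w=1 -- no cycle. Running total: 1
Add edge (6,7) w=1 -- no cycle. Running total: 2
Add edge (1,5) w=2 -- no cycle. Running total: 4
Add edge (2,6) w=2 -- no cycle. Running total: 6
Add edge (3,7) w=2 -- no cycle. Running total: 8
Add edge (1,4) w=4 -- no cycle. Running total: 12

MST edges: (3,5,w=1), (6,7,w=1), (1,5,w=2), (2,6,w=2), (3,7,w=2), (1,4,w=4)
Total MST weight: 1 + 1 + 2 + 2 + 2 + 4 = 12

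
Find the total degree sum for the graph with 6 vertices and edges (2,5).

Step 1: Count edges incident to each vertex:
  deg(1) = 0 (neighbors: none)
  deg(2) = 1 (neighbors: 5)
  deg(3) = 0 (neighbors: none)
  deg(4) = 0 (neighbors: none)
  deg(5) = 1 (neighbors: 2)
  deg(6) = 0 (neighbors: none)

Step 2: Sum all degrees:
  0 + 1 + 0 + 0 + 1 + 0 = 2

Verification: sum of degrees = 2 * |E| = 2 * 1 = 2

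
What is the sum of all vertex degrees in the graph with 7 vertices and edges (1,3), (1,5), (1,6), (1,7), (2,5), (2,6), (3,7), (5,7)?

Step 1: Count edges incident to each vertex:
  deg(1) = 4 (neighbors: 3, 5, 6, 7)
  deg(2) = 2 (neighbors: 5, 6)
  deg(3) = 2 (neighbors: 1, 7)
  deg(4) = 0 (neighbors: none)
  deg(5) = 3 (neighbors: 1, 2, 7)
  deg(6) = 2 (neighbors: 1, 2)
  deg(7) = 3 (neighbors: 1, 3, 5)

Step 2: Sum all degrees:
  4 + 2 + 2 + 0 + 3 + 2 + 3 = 16

Verification: sum of degrees = 2 * |E| = 2 * 8 = 16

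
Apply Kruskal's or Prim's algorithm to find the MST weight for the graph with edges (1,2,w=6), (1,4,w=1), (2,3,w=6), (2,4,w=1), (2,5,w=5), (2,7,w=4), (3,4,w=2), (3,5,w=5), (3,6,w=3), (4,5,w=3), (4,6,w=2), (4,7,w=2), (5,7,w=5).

Apply Kruskal's algorithm (sort edges by weight, add if no cycle):

Sorted edges by weight:
  (1,4) w=1
  (2,4) w=1
  (3,4) w=2
  (4,7) w=2
  (4,6) w=2
  (3,6) w=3
  (4,5) w=3
  (2,7) w=4
  (2,5) w=5
  (3,5) w=5
  (5,7) w=5
  (1,2) w=6
  (2,3) w=6

Add edge (1,4) w=1 -- no cycle. Running total: 1
Add edge (2,4) w=1 -- no cycle. Running total: 2
Add edge (3,4) w=2 -- no cycle. Running total: 4
Add edge (4,7) w=2 -- no cycle. Running total: 6
Add edge (4,6) w=2 -- no cycle. Running total: 8
Skip edge (3,6) w=3 -- would create cycle
Add edge (4,5) w=3 -- no cycle. Running total: 11

MST edges: (1,4,w=1), (2,4,w=1), (3,4,w=2), (4,7,w=2), (4,6,w=2), (4,5,w=3)
Total MST weight: 1 + 1 + 2 + 2 + 2 + 3 = 11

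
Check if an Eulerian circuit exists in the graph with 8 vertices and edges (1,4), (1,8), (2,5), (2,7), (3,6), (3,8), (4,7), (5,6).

Step 1: Find the degree of each vertex:
  deg(1) = 2
  deg(2) = 2
  deg(3) = 2
  deg(4) = 2
  deg(5) = 2
  deg(6) = 2
  deg(7) = 2
  deg(8) = 2

Step 2: Count vertices with odd degree:
  All vertices have even degree (0 odd-degree vertices)

Step 3: Apply Euler's theorem:
  - Eulerian circuit exists iff graph is connected and all vertices have even degree
  - Eulerian path exists iff graph is connected and has 0 or 2 odd-degree vertices

Graph is connected with 0 odd-degree vertices.
Both Eulerian circuit and Eulerian path exist.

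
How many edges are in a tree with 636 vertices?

A tree on n vertices always has exactly n - 1 edges.
For n = 636: edges = 636 - 1 = 635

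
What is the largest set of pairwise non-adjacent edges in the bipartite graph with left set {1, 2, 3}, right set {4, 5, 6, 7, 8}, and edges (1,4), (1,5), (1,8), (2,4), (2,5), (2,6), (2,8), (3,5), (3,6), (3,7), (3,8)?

Step 1: List the neighbors of each left vertex:
  1: 4, 5, 8
  2: 4, 5, 6, 8
  3: 5, 6, 7, 8

Step 2: Greedily match left vertices, then look for augmenting paths:
  Match 1 -- 4
  Match 2 -- 5
  Match 3 -- 6
  No augmenting path remains.

Step 3: Verify this is maximum:
  Matching size 3 = min(|L|, |R|) = min(3, 5), which is an upper bound, so this matching is maximum.

Maximum matching: {(1,4), (2,5), (3,6)}
Size: 3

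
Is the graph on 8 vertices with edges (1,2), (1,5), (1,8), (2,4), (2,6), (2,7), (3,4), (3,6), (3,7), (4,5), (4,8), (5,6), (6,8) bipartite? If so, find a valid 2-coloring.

Step 1: Attempt 2-coloring using BFS:
  Start at vertex 1, assign color 0
  Color vertex 2 with color 1 (neighbor of 1)
  Color vertex 5 with color 1 (neighbor of 1)
  Color vertex 8 with color 1 (neighbor of 1)
  Color vertex 4 with color 0 (neighbor of 2)
  Color vertex 6 with color 0 (neighbor of 2)
  Color vertex 7 with color 0 (neighbor of 2)
  Color vertex 3 with color 1 (neighbor of 4)

Step 2: 2-coloring succeeded. No conflicts found.
  Set A (color 0): {1, 4, 6, 7}
  Set B (color 1): {2, 3, 5, 8}

The graph is bipartite with partition {1, 4, 6, 7}, {2, 3, 5, 8}.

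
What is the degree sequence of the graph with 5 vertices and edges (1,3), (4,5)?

Step 1: Count edges incident to each vertex:
  deg(1) = 1 (neighbors: 3)
  deg(2) = 0 (neighbors: none)
  deg(3) = 1 (neighbors: 1)
  deg(4) = 1 (neighbors: 5)
  deg(5) = 1 (neighbors: 4)

Step 2: Sort degrees in non-increasing order:
  Degrees: [1, 0, 1, 1, 1] -> sorted: [1, 1, 1, 1, 0]

Degree sequence: [1, 1, 1, 1, 0]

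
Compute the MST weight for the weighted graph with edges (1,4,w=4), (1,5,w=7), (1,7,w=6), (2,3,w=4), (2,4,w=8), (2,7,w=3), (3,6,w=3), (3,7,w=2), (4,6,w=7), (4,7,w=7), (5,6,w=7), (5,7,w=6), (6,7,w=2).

Apply Kruskal's algorithm (sort edges by weight, add if no cycle):

Sorted edges by weight:
  (3,7) w=2
  (6,7) w=2
  (2,7) w=3
  (3,6) w=3
  (1,4) w=4
  (2,3) w=4
  (1,7) w=6
  (5,7) w=6
  (1,5) w=7
  (4,7) w=7
  (4,6) w=7
  (5,6) w=7
  (2,4) w=8

Add edge (3,7) w=2 -- no cycle. Running total: 2
Add edge (6,7) w=2 -- no cycle. Running total: 4
Add edge (2,7) w=3 -- no cycle. Running total: 7
Skip edge (3,6) w=3 -- would create cycle
Add edge (1,4) w=4 -- no cycle. Running total: 11
Skip edge (2,3) w=4 -- would create cycle
Add edge (1,7) w=6 -- no cycle. Running total: 17
Add edge (5,7) w=6 -- no cycle. Running total: 23

MST edges: (3,7,w=2), (6,7,w=2), (2,7,w=3), (1,4,w=4), (1,7,w=6), (5,7,w=6)
Total MST weight: 2 + 2 + 3 + 4 + 6 + 6 = 23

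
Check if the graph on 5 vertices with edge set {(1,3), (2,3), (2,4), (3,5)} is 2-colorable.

Step 1: Attempt 2-coloring using BFS:
  Start at vertex 1, assign color 0
  Color vertex 3 with color 1 (neighbor of 1)
  Color vertex 2 with color 0 (neighbor of 3)
  Color vertex 5 with color 0 (neighbor of 3)
  Color vertex 4 with color 1 (neighbor of 2)

Step 2: 2-coloring succeeded. No conflicts found.
  Set A (color 0): {1, 2, 5}
  Set B (color 1): {3, 4}

The graph is bipartite with partition {1, 2, 5}, {3, 4}.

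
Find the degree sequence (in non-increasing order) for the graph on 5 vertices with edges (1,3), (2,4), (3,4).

Step 1: Count edges incident to each vertex:
  deg(1) = 1 (neighbors: 3)
  deg(2) = 1 (neighbors: 4)
  deg(3) = 2 (neighbors: 1, 4)
  deg(4) = 2 (neighbors: 2, 3)
  deg(5) = 0 (neighbors: none)

Step 2: Sort degrees in non-increasing order:
  Degrees: [1, 1, 2, 2, 0] -> sorted: [2, 2, 1, 1, 0]

Degree sequence: [2, 2, 1, 1, 0]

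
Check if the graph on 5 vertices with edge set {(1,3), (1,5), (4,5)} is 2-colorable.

Step 1: Attempt 2-coloring using BFS:
  Start at vertex 1, assign color 0
  Color vertex 3 with color 1 (neighbor of 1)
  Color vertex 5 with color 1 (neighbor of 1)
  Color vertex 4 with color 0 (neighbor of 5)
  Start new component at vertex 2, assign color 0

Step 2: 2-coloring succeeded. No conflicts found.
  Set A (color 0): {1, 2, 4}
  Set B (color 1): {3, 5}

The graph is bipartite with partition {1, 2, 4}, {3, 5}.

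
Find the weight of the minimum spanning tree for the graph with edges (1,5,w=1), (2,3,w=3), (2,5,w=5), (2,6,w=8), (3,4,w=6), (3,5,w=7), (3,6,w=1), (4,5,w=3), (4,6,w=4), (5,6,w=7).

Apply Kruskal's algorithm (sort edges by weight, add if no cycle):

Sorted edges by weight:
  (1,5) w=1
  (3,6) w=1
  (2,3) w=3
  (4,5) w=3
  (4,6) w=4
  (2,5) w=5
  (3,4) w=6
  (3,5) w=7
  (5,6) w=7
  (2,6) w=8

Add edge (1,5) w=1 -- no cycle. Running total: 1
Add edge (3,6) w=1 -- no cycle. Running total: 2
Add edge (2,3) w=3 -- no cycle. Running total: 5
Add edge (4,5) w=3 -- no cycle. Running total: 8
Add edge (4,6) w=4 -- no cycle. Running total: 12

MST edges: (1,5,w=1), (3,6,w=1), (2,3,w=3), (4,5,w=3), (4,6,w=4)
Total MST weight: 1 + 1 + 3 + 3 + 4 = 12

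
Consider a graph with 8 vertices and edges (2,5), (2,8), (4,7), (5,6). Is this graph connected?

Step 1: Build adjacency list from edges:
  1: (none)
  2: 5, 8
  3: (none)
  4: 7
  5: 2, 6
  6: 5
  7: 4
  8: 2

Step 2: Run BFS/DFS from vertex 1:
  Visited: {1}
  Reached 1 of 8 vertices

Step 3: Only 1 of 8 vertices reached. Graph is disconnected.
Connected components: {1}, {2, 5, 6, 8}, {3}, {4, 7}
Answer: No, the graph is not connected (4 components).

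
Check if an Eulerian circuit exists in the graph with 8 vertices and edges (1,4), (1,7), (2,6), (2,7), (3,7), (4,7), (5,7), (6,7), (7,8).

Step 1: Find the degree of each vertex:
  deg(1) = 2
  deg(2) = 2
  deg(3) = 1
  deg(4) = 2
  deg(5) = 1
  deg(6) = 2
  deg(7) = 7
  deg(8) = 1

Step 2: Count vertices with odd degree:
  Odd-degree vertices: 3, 5, 7, 8 (4 total)

Step 3: Apply Euler's theorem:
  - Eulerian circuit exists iff graph is connected and all vertices have even degree
  - Eulerian path exists iff graph is connected and has 0 or 2 odd-degree vertices

Graph has 4 odd-degree vertices (need 0 or 2).
Neither Eulerian path nor Eulerian circuit exists.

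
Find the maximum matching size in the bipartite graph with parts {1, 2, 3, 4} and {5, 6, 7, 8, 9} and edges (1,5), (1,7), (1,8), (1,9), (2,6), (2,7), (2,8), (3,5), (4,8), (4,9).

Step 1: List the neighbors of each left vertex:
  1: 5, 7, 8, 9
  2: 6, 7, 8
  3: 5
  4: 8, 9

Step 2: Greedily match left vertices, then look for augmenting paths:
  Match 1 -- 7
  Match 2 -- 6
  Match 3 -- 5
  Match 4 -- 8
  No augmenting path remains.

Step 3: Verify this is maximum:
  Matching size 4 = min(|L|, |R|) = min(4, 5), which is an upper bound, so this matching is maximum.

Maximum matching: {(1,7), (2,6), (3,5), (4,8)}
Size: 4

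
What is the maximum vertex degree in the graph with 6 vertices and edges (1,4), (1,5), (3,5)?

Step 1: Count edges incident to each vertex:
  deg(1) = 2 (neighbors: 4, 5)
  deg(2) = 0 (neighbors: none)
  deg(3) = 1 (neighbors: 5)
  deg(4) = 1 (neighbors: 1)
  deg(5) = 2 (neighbors: 1, 3)
  deg(6) = 0 (neighbors: none)

Step 2: Find maximum:
  max(2, 0, 1, 1, 2, 0) = 2 (vertex 1)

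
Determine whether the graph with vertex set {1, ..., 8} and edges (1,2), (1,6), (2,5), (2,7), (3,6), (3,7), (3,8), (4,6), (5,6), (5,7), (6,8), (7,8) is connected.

Step 1: Build adjacency list from edges:
  1: 2, 6
  2: 1, 5, 7
  3: 6, 7, 8
  4: 6
  5: 2, 6, 7
  6: 1, 3, 4, 5, 8
  7: 2, 3, 5, 8
  8: 3, 6, 7

Step 2: Run BFS/DFS from vertex 1:
  Visited: {1, 2, 6, 5, 7, 3, 4, 8}
  Reached 8 of 8 vertices

Step 3: All 8 vertices reached from vertex 1, so the graph is connected.
Answer: Yes, the graph is connected.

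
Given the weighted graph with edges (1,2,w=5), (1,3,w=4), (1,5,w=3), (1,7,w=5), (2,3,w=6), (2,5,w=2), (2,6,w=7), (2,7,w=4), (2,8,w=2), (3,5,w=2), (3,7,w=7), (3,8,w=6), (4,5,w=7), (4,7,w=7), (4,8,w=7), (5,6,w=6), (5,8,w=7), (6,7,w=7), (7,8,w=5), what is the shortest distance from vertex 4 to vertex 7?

Step 1: Build adjacency list with weights:
  1: 2(w=5), 3(w=4), 5(w=3), 7(w=5)
  2: 1(w=5), 3(w=6), 5(w=2), 6(w=7), 7(w=4), 8(w=2)
  3: 1(w=4), 2(w=6), 5(w=2), 7(w=7), 8(w=6)
  4: 5(w=7), 7(w=7), 8(w=7)
  5: 1(w=3), 2(w=2), 3(w=2), 4(w=7), 6(w=6), 8(w=7)
  6: 2(w=7), 5(w=6), 7(w=7)
  7: 1(w=5), 2(w=4), 3(w=7), 4(w=7), 6(w=7), 8(w=5)
  8: 2(w=2), 3(w=6), 4(w=7), 5(w=7), 7(w=5)

Step 2: Apply Dijkstra's algorithm from vertex 4:
  Visit vertex 4 (distance=0)
    Update dist[5] = 7
    Update dist[7] = 7
    Update dist[8] = 7
  Visit vertex 5 (distance=7)
    Update dist[1] = 10
    Update dist[2] = 9
    Update dist[3] = 9
    Update dist[6] = 13
  Visit vertex 7 (distance=7)

Step 3: Shortest path: 4 -> 7
Total weight: 7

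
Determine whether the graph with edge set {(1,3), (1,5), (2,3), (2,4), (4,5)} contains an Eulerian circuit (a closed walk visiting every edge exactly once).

Step 1: Find the degree of each vertex:
  deg(1) = 2
  deg(2) = 2
  deg(3) = 2
  deg(4) = 2
  deg(5) = 2

Step 2: Count vertices with odd degree:
  All vertices have even degree (0 odd-degree vertices)

Step 3: Apply Euler's theorem:
  - Eulerian circuit exists iff graph is connected and all vertices have even degree
  - Eulerian path exists iff graph is connected and has 0 or 2 odd-degree vertices

Graph is connected with 0 odd-degree vertices.
Both Eulerian circuit and Eulerian path exist.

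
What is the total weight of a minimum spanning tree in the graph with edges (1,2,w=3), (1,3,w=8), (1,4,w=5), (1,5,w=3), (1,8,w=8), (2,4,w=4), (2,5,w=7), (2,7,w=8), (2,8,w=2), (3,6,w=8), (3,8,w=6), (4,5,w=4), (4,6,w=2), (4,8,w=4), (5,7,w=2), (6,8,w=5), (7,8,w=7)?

Apply Kruskal's algorithm (sort edges by weight, add if no cycle):

Sorted edges by weight:
  (2,8) w=2
  (4,6) w=2
  (5,7) w=2
  (1,2) w=3
  (1,5) w=3
  (2,4) w=4
  (4,5) w=4
  (4,8) w=4
  (1,4) w=5
  (6,8) w=5
  (3,8) w=6
  (2,5) w=7
  (7,8) w=7
  (1,8) w=8
  (1,3) w=8
  (2,7) w=8
  (3,6) w=8

Add edge (2,8) w=2 -- no cycle. Running total: 2
Add edge (4,6) w=2 -- no cycle. Running total: 4
Add edge (5,7) w=2 -- no cycle. Running total: 6
Add edge (1,2) w=3 -- no cycle. Running total: 9
Add edge (1,5) w=3 -- no cycle. Running total: 12
Add edge (2,4) w=4 -- no cycle. Running total: 16
Skip edge (4,5) w=4 -- would create cycle
Skip edge (4,8) w=4 -- would create cycle
Skip edge (1,4) w=5 -- would create cycle
Skip edge (6,8) w=5 -- would create cycle
Add edge (3,8) w=6 -- no cycle. Running total: 22

MST edges: (2,8,w=2), (4,6,w=2), (5,7,w=2), (1,2,w=3), (1,5,w=3), (2,4,w=4), (3,8,w=6)
Total MST weight: 2 + 2 + 2 + 3 + 3 + 4 + 6 = 22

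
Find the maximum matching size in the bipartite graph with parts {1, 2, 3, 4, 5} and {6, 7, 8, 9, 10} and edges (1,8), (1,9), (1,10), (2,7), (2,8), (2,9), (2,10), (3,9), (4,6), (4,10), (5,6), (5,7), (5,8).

Step 1: List the neighbors of each left vertex:
  1: 8, 9, 10
  2: 7, 8, 9, 10
  3: 9
  4: 6, 10
  5: 6, 7, 8

Step 2: Greedily match left vertices, then look for augmenting paths:
  Match 1 -- 8
  Match 2 -- 7
  Match 3 -- 9
  Match 4 -- 10
  Match 5 -- 6
  No augmenting path remains.

Step 3: Verify this is maximum:
  Matching size 5 = min(|L|, |R|) = min(5, 5), which is an upper bound, so this matching is maximum.

Maximum matching: {(1,8), (2,7), (3,9), (4,10), (5,6)}
Size: 5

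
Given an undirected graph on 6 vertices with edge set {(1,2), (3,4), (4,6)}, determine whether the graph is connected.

Step 1: Build adjacency list from edges:
  1: 2
  2: 1
  3: 4
  4: 3, 6
  5: (none)
  6: 4

Step 2: Run BFS/DFS from vertex 1:
  Visited: {1, 2}
  Reached 2 of 6 vertices

Step 3: Only 2 of 6 vertices reached. Graph is disconnected.
Connected components: {1, 2}, {3, 4, 6}, {5}
Answer: No, the graph is not connected (3 components).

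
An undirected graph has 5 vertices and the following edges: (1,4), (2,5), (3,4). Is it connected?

Step 1: Build adjacency list from edges:
  1: 4
  2: 5
  3: 4
  4: 1, 3
  5: 2

Step 2: Run BFS/DFS from vertex 1:
  Visited: {1, 4, 3}
  Reached 3 of 5 vertices

Step 3: Only 3 of 5 vertices reached. Graph is disconnected.
Connected components: {1, 3, 4}, {2, 5}
Answer: No, the graph is not connected (2 components).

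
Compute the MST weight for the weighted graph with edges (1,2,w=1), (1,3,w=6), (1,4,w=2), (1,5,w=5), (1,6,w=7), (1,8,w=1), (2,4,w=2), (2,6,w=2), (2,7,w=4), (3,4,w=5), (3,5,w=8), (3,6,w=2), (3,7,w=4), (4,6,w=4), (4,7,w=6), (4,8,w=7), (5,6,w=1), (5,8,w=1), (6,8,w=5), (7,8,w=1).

Apply Kruskal's algorithm (sort edges by weight, add if no cycle):

Sorted edges by weight:
  (1,2) w=1
  (1,8) w=1
  (5,6) w=1
  (5,8) w=1
  (7,8) w=1
  (1,4) w=2
  (2,4) w=2
  (2,6) w=2
  (3,6) w=2
  (2,7) w=4
  (3,7) w=4
  (4,6) w=4
  (1,5) w=5
  (3,4) w=5
  (6,8) w=5
  (1,3) w=6
  (4,7) w=6
  (1,6) w=7
  (4,8) w=7
  (3,5) w=8

Add edge (1,2) w=1 -- no cycle. Running total: 1
Add edge (1,8) w=1 -- no cycle. Running total: 2
Add edge (5,6) w=1 -- no cycle. Running total: 3
Add edge (5,8) w=1 -- no cycle. Running total: 4
Add edge (7,8) w=1 -- no cycle. Running total: 5
Add edge (1,4) w=2 -- no cycle. Running total: 7
Skip edge (2,4) w=2 -- would create cycle
Skip edge (2,6) w=2 -- would create cycle
Add edge (3,6) w=2 -- no cycle. Running total: 9

MST edges: (1,2,w=1), (1,8,w=1), (5,6,w=1), (5,8,w=1), (7,8,w=1), (1,4,w=2), (3,6,w=2)
Total MST weight: 1 + 1 + 1 + 1 + 1 + 2 + 2 = 9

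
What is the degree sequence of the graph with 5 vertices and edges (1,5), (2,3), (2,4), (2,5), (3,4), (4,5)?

Step 1: Count edges incident to each vertex:
  deg(1) = 1 (neighbors: 5)
  deg(2) = 3 (neighbors: 3, 4, 5)
  deg(3) = 2 (neighbors: 2, 4)
  deg(4) = 3 (neighbors: 2, 3, 5)
  deg(5) = 3 (neighbors: 1, 2, 4)

Step 2: Sort degrees in non-increasing order:
  Degrees: [1, 3, 2, 3, 3] -> sorted: [3, 3, 3, 2, 1]

Degree sequence: [3, 3, 3, 2, 1]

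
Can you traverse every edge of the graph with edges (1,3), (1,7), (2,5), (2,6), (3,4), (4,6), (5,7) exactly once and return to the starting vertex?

Step 1: Find the degree of each vertex:
  deg(1) = 2
  deg(2) = 2
  deg(3) = 2
  deg(4) = 2
  deg(5) = 2
  deg(6) = 2
  deg(7) = 2

Step 2: Count vertices with odd degree:
  All vertices have even degree (0 odd-degree vertices)

Step 3: Apply Euler's theorem:
  - Eulerian circuit exists iff graph is connected and all vertices have even degree
  - Eulerian path exists iff graph is connected and has 0 or 2 odd-degree vertices

Graph is connected with 0 odd-degree vertices.
Both Eulerian circuit and Eulerian path exist.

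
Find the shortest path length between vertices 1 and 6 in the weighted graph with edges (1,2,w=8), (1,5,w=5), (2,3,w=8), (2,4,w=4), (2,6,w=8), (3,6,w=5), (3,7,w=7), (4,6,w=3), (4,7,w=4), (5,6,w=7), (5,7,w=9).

Step 1: Build adjacency list with weights:
  1: 2(w=8), 5(w=5)
  2: 1(w=8), 3(w=8), 4(w=4), 6(w=8)
  3: 2(w=8), 6(w=5), 7(w=7)
  4: 2(w=4), 6(w=3), 7(w=4)
  5: 1(w=5), 6(w=7), 7(w=9)
  6: 2(w=8), 3(w=5), 4(w=3), 5(w=7)
  7: 3(w=7), 4(w=4), 5(w=9)

Step 2: Apply Dijkstra's algorithm from vertex 1:
  Visit vertex 1 (distance=0)
    Update dist[2] = 8
    Update dist[5] = 5
  Visit vertex 5 (distance=5)
    Update dist[6] = 12
    Update dist[7] = 14
  Visit vertex 2 (distance=8)
    Update dist[3] = 16
    Update dist[4] = 12
  Visit vertex 4 (distance=12)
  Visit vertex 6 (distance=12)

Step 3: Shortest path: 1 -> 5 -> 6
Total weight: 5 + 7 = 12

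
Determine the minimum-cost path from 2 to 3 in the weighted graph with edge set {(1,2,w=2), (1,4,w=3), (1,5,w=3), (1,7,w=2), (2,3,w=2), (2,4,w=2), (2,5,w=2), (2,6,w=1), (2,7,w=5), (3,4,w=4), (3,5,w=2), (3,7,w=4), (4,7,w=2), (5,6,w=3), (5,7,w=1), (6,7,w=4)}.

Step 1: Build adjacency list with weights:
  1: 2(w=2), 4(w=3), 5(w=3), 7(w=2)
  2: 1(w=2), 3(w=2), 4(w=2), 5(w=2), 6(w=1), 7(w=5)
  3: 2(w=2), 4(w=4), 5(w=2), 7(w=4)
  4: 1(w=3), 2(w=2), 3(w=4), 7(w=2)
  5: 1(w=3), 2(w=2), 3(w=2), 6(w=3), 7(w=1)
  6: 2(w=1), 5(w=3), 7(w=4)
  7: 1(w=2), 2(w=5), 3(w=4), 4(w=2), 5(w=1), 6(w=4)

Step 2: Apply Dijkstra's algorithm from vertex 2:
  Visit vertex 2 (distance=0)
    Update dist[1] = 2
    Update dist[3] = 2
    Update dist[4] = 2
    Update dist[5] = 2
    Update dist[6] = 1
    Update dist[7] = 5
  Visit vertex 6 (distance=1)
  Visit vertex 1 (distance=2)
    Update dist[7] = 4
  Visit vertex 3 (distance=2)

Step 3: Shortest path: 2 -> 3
Total weight: 2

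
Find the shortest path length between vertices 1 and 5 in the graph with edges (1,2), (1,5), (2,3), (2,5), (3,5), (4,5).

Step 1: Build adjacency list:
  1: 2, 5
  2: 1, 3, 5
  3: 2, 5
  4: 5
  5: 1, 2, 3, 4

Step 2: BFS from vertex 1 to find shortest path to 5:
  vertex 2 reached at distance 1
  vertex 5 reached at distance 1

Step 3: Shortest path: 1 -> 5
Path length: 1 edge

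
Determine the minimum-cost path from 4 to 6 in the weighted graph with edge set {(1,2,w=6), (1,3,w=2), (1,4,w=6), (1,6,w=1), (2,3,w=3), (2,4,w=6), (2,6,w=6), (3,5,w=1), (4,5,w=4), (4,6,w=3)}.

Step 1: Build adjacency list with weights:
  1: 2(w=6), 3(w=2), 4(w=6), 6(w=1)
  2: 1(w=6), 3(w=3), 4(w=6), 6(w=6)
  3: 1(w=2), 2(w=3), 5(w=1)
  4: 1(w=6), 2(w=6), 5(w=4), 6(w=3)
  5: 3(w=1), 4(w=4)
  6: 1(w=1), 2(w=6), 4(w=3)

Step 2: Apply Dijkstra's algorithm from vertex 4:
  Visit vertex 4 (distance=0)
    Update dist[1] = 6
    Update dist[2] = 6
    Update dist[5] = 4
    Update dist[6] = 3
  Visit vertex 6 (distance=3)
    Update dist[1] = 4

Step 3: Shortest path: 4 -> 6
Total weight: 3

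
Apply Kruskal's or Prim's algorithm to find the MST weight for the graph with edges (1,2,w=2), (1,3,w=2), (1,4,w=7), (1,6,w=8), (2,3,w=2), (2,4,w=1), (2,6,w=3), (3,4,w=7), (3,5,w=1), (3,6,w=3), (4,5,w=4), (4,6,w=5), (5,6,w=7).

Apply Kruskal's algorithm (sort edges by weight, add if no cycle):

Sorted edges by weight:
  (2,4) w=1
  (3,5) w=1
  (1,3) w=2
  (1,2) w=2
  (2,3) w=2
  (2,6) w=3
  (3,6) w=3
  (4,5) w=4
  (4,6) w=5
  (1,4) w=7
  (3,4) w=7
  (5,6) w=7
  (1,6) w=8

Add edge (2,4) w=1 -- no cycle. Running total: 1
Add edge (3,5) w=1 -- no cycle. Running total: 2
Add edge (1,3) w=2 -- no cycle. Running total: 4
Add edge (1,2) w=2 -- no cycle. Running total: 6
Skip edge (2,3) w=2 -- would create cycle
Add edge (2,6) w=3 -- no cycle. Running total: 9

MST edges: (2,4,w=1), (3,5,w=1), (1,3,w=2), (1,2,w=2), (2,6,w=3)
Total MST weight: 1 + 1 + 2 + 2 + 3 = 9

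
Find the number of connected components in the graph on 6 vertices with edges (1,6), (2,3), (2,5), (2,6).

Step 1: Build adjacency list from edges:
  1: 6
  2: 3, 5, 6
  3: 2
  4: (none)
  5: 2
  6: 1, 2

Step 2: Run BFS/DFS from vertex 1:
  Visited: {1, 6, 2, 3, 5}
  Reached 5 of 6 vertices

Step 3: Only 5 of 6 vertices reached. Graph is disconnected.
Connected components: {1, 2, 3, 5, 6}, {4}
Number of connected components: 2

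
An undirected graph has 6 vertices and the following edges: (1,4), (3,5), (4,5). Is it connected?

Step 1: Build adjacency list from edges:
  1: 4
  2: (none)
  3: 5
  4: 1, 5
  5: 3, 4
  6: (none)

Step 2: Run BFS/DFS from vertex 1:
  Visited: {1, 4, 5, 3}
  Reached 4 of 6 vertices

Step 3: Only 4 of 6 vertices reached. Graph is disconnected.
Connected components: {1, 3, 4, 5}, {2}, {6}
Answer: No, the graph is not connected (3 components).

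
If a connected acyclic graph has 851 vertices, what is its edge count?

A tree on n vertices always has exactly n - 1 edges.
For n = 851: edges = 851 - 1 = 850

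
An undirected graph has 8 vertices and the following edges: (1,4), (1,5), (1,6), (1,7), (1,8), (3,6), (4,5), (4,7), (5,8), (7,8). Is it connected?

Step 1: Build adjacency list from edges:
  1: 4, 5, 6, 7, 8
  2: (none)
  3: 6
  4: 1, 5, 7
  5: 1, 4, 8
  6: 1, 3
  7: 1, 4, 8
  8: 1, 5, 7

Step 2: Run BFS/DFS from vertex 1:
  Visited: {1, 4, 5, 6, 7, 8, 3}
  Reached 7 of 8 vertices

Step 3: Only 7 of 8 vertices reached. Graph is disconnected.
Connected components: {1, 3, 4, 5, 6, 7, 8}, {2}
Answer: No, the graph is not connected (2 components).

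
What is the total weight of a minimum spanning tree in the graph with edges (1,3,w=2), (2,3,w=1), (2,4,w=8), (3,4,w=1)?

Apply Kruskal's algorithm (sort edges by weight, add if no cycle):

Sorted edges by weight:
  (2,3) w=1
  (3,4) w=1
  (1,3) w=2
  (2,4) w=8

Add edge (2,3) w=1 -- no cycle. Running total: 1
Add edge (3,4) w=1 -- no cycle. Running total: 2
Add edge (1,3) w=2 -- no cycle. Running total: 4

MST edges: (2,3,w=1), (3,4,w=1), (1,3,w=2)
Total MST weight: 1 + 1 + 2 = 4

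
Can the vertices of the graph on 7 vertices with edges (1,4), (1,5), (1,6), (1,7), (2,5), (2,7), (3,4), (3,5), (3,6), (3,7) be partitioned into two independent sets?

Step 1: Attempt 2-coloring using BFS:
  Start at vertex 1, assign color 0
  Color vertex 4 with color 1 (neighbor of 1)
  Color vertex 5 with color 1 (neighbor of 1)
  Color vertex 6 with color 1 (neighbor of 1)
  Color vertex 7 with color 1 (neighbor of 1)
  Color vertex 3 with color 0 (neighbor of 4)
  Color vertex 2 with color 0 (neighbor of 5)

Step 2: 2-coloring succeeded. No conflicts found.
  Set A (color 0): {1, 2, 3}
  Set B (color 1): {4, 5, 6, 7}

The graph is bipartite with partition {1, 2, 3}, {4, 5, 6, 7}.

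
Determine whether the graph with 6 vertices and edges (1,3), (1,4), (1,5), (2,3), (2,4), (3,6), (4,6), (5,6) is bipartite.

Step 1: Attempt 2-coloring using BFS:
  Start at vertex 1, assign color 0
  Color vertex 3 with color 1 (neighbor of 1)
  Color vertex 4 with color 1 (neighbor of 1)
  Color vertex 5 with color 1 (neighbor of 1)
  Color vertex 2 with color 0 (neighbor of 3)
  Color vertex 6 with color 0 (neighbor of 3)

Step 2: 2-coloring succeeded. No conflicts found.
  Set A (color 0): {1, 2, 6}
  Set B (color 1): {3, 4, 5}

The graph is bipartite with partition {1, 2, 6}, {3, 4, 5}.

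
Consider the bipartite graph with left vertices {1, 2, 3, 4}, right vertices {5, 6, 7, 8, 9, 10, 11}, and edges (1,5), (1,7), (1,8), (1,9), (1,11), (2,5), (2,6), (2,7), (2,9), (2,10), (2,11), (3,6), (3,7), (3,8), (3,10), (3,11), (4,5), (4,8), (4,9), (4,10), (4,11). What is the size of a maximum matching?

Step 1: List the neighbors of each left vertex:
  1: 5, 7, 8, 9, 11
  2: 5, 6, 7, 9, 10, 11
  3: 6, 7, 8, 10, 11
  4: 5, 8, 9, 10, 11

Step 2: Greedily match left vertices, then look for augmenting paths:
  Match 1 -- 5
  Match 2 -- 6
  Match 3 -- 7
  Match 4 -- 8
  No augmenting path remains.

Step 3: Verify this is maximum:
  Matching size 4 = min(|L|, |R|) = min(4, 7), which is an upper bound, so this matching is maximum.

Maximum matching: {(1,5), (2,6), (3,7), (4,8)}
Size: 4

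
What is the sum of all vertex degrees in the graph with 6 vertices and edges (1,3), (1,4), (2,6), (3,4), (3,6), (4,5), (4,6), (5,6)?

Step 1: Count edges incident to each vertex:
  deg(1) = 2 (neighbors: 3, 4)
  deg(2) = 1 (neighbors: 6)
  deg(3) = 3 (neighbors: 1, 4, 6)
  deg(4) = 4 (neighbors: 1, 3, 5, 6)
  deg(5) = 2 (neighbors: 4, 6)
  deg(6) = 4 (neighbors: 2, 3, 4, 5)

Step 2: Sum all degrees:
  2 + 1 + 3 + 4 + 2 + 4 = 16

Verification: sum of degrees = 2 * |E| = 2 * 8 = 16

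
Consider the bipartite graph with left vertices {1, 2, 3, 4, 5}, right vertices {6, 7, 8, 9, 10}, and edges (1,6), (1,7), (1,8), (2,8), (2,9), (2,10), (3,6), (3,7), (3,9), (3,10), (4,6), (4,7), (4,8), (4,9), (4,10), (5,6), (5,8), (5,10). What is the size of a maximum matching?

Step 1: List the neighbors of each left vertex:
  1: 6, 7, 8
  2: 8, 9, 10
  3: 6, 7, 9, 10
  4: 6, 7, 8, 9, 10
  5: 6, 8, 10

Step 2: Greedily match left vertices, then look for augmenting paths:
  Match 1 -- 6
  Match 2 -- 8
  Match 3 -- 7
  Match 4 -- 9
  Match 5 -- 10
  No augmenting path remains.

Step 3: Verify this is maximum:
  Matching size 5 = min(|L|, |R|) = min(5, 5), which is an upper bound, so this matching is maximum.

Maximum matching: {(1,6), (2,8), (3,7), (4,9), (5,10)}
Size: 5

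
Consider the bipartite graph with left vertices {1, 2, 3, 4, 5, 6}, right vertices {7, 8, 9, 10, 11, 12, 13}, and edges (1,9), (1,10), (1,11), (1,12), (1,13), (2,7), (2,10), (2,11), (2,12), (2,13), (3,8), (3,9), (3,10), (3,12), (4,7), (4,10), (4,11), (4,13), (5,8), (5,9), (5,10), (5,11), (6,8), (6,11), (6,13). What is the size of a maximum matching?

Step 1: List the neighbors of each left vertex:
  1: 9, 10, 11, 12, 13
  2: 7, 10, 11, 12, 13
  3: 8, 9, 10, 12
  4: 7, 10, 11, 13
  5: 8, 9, 10, 11
  6: 8, 11, 13

Step 2: Greedily match left vertices, then look for augmenting paths:
  Match 1 -- 9
  Match 2 -- 7
  Match 3 -- 8
  Match 4 -- 10
  Match 5 -- 11
  Match 6 -- 13
  No augmenting path remains.

Step 3: Verify this is maximum:
  Matching size 6 = min(|L|, |R|) = min(6, 7), which is an upper bound, so this matching is maximum.

Maximum matching: {(1,9), (2,7), (3,8), (4,10), (5,11), (6,13)}
Size: 6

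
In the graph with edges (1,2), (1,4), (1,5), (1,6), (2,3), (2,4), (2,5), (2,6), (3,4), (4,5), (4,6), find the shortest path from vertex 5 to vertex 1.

Step 1: Build adjacency list:
  1: 2, 4, 5, 6
  2: 1, 3, 4, 5, 6
  3: 2, 4
  4: 1, 2, 3, 5, 6
  5: 1, 2, 4
  6: 1, 2, 4

Step 2: BFS from vertex 5 to find shortest path to 1:
  vertex 1 reached at distance 1

Step 3: Shortest path: 5 -> 1
Path length: 1 edge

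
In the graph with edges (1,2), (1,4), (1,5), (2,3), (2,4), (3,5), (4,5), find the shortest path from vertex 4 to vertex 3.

Step 1: Build adjacency list:
  1: 2, 4, 5
  2: 1, 3, 4
  3: 2, 5
  4: 1, 2, 5
  5: 1, 3, 4

Step 2: BFS from vertex 4 to find shortest path to 3:
  vertex 1 reached at distance 1
  vertex 2 reached at distance 1
  vertex 5 reached at distance 1
  vertex 3 reached at distance 2

Step 3: Shortest path: 4 -> 2 -> 3
Path length: 2 edges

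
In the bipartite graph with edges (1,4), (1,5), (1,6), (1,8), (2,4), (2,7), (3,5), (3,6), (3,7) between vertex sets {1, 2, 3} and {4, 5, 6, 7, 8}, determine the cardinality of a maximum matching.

Step 1: List the neighbors of each left vertex:
  1: 4, 5, 6, 8
  2: 4, 7
  3: 5, 6, 7

Step 2: Greedily match left vertices, then look for augmenting paths:
  Match 1 -- 4
  Match 2 -- 7
  Match 3 -- 5
  No augmenting path remains.

Step 3: Verify this is maximum:
  Matching size 3 = min(|L|, |R|) = min(3, 5), which is an upper bound, so this matching is maximum.

Maximum matching: {(1,4), (2,7), (3,5)}
Size: 3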